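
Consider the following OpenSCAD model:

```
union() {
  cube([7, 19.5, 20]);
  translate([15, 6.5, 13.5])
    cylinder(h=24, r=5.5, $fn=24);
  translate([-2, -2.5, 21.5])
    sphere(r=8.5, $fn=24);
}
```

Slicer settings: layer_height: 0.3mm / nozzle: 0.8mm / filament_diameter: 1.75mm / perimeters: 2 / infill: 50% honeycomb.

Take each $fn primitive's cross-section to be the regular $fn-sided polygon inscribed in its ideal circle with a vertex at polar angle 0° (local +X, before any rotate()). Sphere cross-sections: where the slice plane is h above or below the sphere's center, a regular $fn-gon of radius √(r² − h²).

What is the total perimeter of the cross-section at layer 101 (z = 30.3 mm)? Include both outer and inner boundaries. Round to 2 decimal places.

34.46 mm

At z = 30.3 mm: the cube is not intersected at this z (z outside [0, 20]); the cylinder at (15, 6.5): section is a regular 24-gon, circumradius r=5.5 (perimeter = 2·24·5.500·sin(180°/24) = 34.46 mm); the sphere at (-2, -2.5) does not reach this height (|z−center|=8.800 > r=8.5); Combining (union): only the r=5.5 cylinder at (15, 6.5) is present, so the union is just that shape — boundary = 34.46 mm. Overall, the cross-section is a single solid region. Total boundary length (outer) = 34.46 mm.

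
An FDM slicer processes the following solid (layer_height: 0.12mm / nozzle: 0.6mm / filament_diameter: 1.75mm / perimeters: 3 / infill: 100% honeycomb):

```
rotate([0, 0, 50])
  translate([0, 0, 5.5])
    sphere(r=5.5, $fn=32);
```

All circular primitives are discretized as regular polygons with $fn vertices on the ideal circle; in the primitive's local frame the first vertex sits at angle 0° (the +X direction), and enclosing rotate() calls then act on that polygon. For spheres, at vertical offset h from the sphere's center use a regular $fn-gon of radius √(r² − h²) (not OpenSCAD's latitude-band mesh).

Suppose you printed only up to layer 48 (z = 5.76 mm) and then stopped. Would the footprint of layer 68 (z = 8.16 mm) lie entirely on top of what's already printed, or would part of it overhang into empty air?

entirely on top

Compare the two slices. At z = 5.76: the r=5.5 sphere slices to a regular 32-gon of circumradius 5.494 (√(r²−h²) with h=0.26 from center) (area = (32/2)·5.494²·sin(360°/32) = 94.21 mm²); (whole slice rotated 50° about Z — lengths, areas and connectivity unchanged). At z = 8.16: the r=5.5 sphere slices to a regular 32-gon of circumradius 4.814 (√(r²−h²) with h=2.66 from center) (area = (32/2)·4.814²·sin(360°/32) = 72.34 mm²); (rotated 50° about Z; rotation is an isometry so areas/perimeters/island counts are preserved). Checking containment: the cross-section at z = 8.16 is a subset of the cross-section at z = 5.76.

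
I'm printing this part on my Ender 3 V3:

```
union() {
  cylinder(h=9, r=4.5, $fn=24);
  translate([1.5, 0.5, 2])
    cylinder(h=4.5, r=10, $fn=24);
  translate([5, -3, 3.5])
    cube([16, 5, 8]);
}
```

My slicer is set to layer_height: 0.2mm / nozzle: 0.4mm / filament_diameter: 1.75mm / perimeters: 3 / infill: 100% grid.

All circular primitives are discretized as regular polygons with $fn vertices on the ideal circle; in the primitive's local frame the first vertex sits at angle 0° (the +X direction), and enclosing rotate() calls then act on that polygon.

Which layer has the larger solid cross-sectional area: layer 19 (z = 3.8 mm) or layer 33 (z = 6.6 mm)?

layer 19 (z = 3.8 mm)

Layer 19 (z = 3.8): the cylinder: section is a regular 24-gon, circumradius r=4.5 (area = (24/2)·4.500²·sin(360°/24) = 62.89 mm²); the cylinder at (1.5, 0.5): section is a regular 24-gon, circumradius r=10 (area = (24/2)·10.000²·sin(360°/24) = 310.58 mm²); the cube at (5, -3) (footprint 16×5) is included at this height (area 80.00 mm²); Merging all regions: the regions partially overlap — summed areas 453.48 mm² minus the doubly-counted overlap 94.32 mm² gives 359.15 mm² — area = 359.15 mm². So its area = 359.15 mm². Layer 33 (z = 6.6): the r=4.5 cylinder gives a regular 24-gon of circumradius 4.5 (constant along its height) (area = (24/2)·4.500²·sin(360°/24) = 62.89 mm²); the cylinder at (1.5, 0.5) does not reach this height (z outside [2, 6.5]); the cube at (5, -3) (footprint 16×5) is included at this height (area 80.00 mm²); Combining (union): the 2 present regions are separate (no shared area or edge), so areas and boundary lengths simply add and each stays a separate island — area = 142.89 mm². So its area = 142.89 mm². Layer 19 is larger (359.15 vs 142.89 mm²).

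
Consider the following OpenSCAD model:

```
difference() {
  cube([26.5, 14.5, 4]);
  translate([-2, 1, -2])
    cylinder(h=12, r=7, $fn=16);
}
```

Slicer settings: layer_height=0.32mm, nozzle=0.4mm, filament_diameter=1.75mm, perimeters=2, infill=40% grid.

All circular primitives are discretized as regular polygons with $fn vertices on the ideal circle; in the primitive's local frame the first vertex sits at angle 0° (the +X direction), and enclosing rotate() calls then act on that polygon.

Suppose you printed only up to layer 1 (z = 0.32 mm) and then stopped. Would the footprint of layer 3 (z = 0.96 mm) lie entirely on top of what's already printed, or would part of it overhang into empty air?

entirely on top

Compare the two slices. At z = 0.32: the 26.5×14.5 cube contributes its full rectangle (area 384.25 mm²); the r=7 cylinder at (-2, 1) contributes a regular 16-gon of circumradius 7 (area = (16/2)·7.000²·sin(360°/16) = 150.01 mm²); After the difference (first − rest): starting from the 26.5×14.5 cube (384.25 mm²), the r=7 cylinder at (-2, 1) partially overlaps it — only the 28.80 mm² overlap (of its 150.01 mm²) is removed, clipping the outline — area = 355.45 mm². At z = 0.96: the cube is present — its section is the full 26.5×14.5 rectangle (area 384.25 mm²); the r=7 cylinder at (-2, 1) contributes a regular 16-gon of circumradius 7 (area = (16/2)·7.000²·sin(360°/16) = 150.01 mm²); Taking the first minus the rest: starting from the 26.5×14.5 cube (384.25 mm²), the r=7 cylinder at (-2, 1) partially overlaps it — only the 28.80 mm² overlap (of its 150.01 mm²) is removed, clipping the outline — area = 355.45 mm². Checking containment: the cross-section at z = 0.96 is a subset of the cross-section at z = 0.32.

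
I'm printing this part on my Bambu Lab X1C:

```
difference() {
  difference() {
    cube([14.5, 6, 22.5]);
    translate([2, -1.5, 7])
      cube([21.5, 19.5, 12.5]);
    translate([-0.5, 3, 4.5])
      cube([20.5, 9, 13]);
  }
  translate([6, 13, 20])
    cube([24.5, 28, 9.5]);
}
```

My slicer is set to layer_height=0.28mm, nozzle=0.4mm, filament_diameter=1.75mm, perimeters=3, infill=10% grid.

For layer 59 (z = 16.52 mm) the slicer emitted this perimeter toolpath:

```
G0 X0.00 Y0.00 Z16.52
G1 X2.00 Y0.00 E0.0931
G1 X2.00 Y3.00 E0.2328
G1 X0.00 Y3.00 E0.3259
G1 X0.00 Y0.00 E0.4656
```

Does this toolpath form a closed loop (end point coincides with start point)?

yes

Start point (G0): (0.00, 0.00). End point (last G1): the path returns to the start — closed.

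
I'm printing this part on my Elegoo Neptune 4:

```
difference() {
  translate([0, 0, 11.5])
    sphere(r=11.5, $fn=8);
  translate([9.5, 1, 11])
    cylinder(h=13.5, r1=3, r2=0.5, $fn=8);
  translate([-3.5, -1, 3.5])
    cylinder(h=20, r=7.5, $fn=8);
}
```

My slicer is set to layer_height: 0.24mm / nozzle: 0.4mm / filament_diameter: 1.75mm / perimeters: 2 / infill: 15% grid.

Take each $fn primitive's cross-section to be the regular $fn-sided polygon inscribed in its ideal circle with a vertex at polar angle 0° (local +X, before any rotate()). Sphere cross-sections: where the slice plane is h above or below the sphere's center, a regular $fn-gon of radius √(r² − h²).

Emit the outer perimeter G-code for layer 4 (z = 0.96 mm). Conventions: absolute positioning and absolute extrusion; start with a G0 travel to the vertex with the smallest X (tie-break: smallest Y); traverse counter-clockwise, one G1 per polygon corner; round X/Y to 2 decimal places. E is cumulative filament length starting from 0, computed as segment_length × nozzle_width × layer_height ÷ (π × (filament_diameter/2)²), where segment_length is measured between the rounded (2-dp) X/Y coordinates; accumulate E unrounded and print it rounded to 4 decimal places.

G0 X-4.60 Y0.00 Z0.96
G1 X-3.25 Y-3.25 E0.1405
G1 X0.00 Y-4.60 E0.2809
G1 X3.25 Y-3.25 E0.4214
G1 X4.60 Y0.00 E0.5618
G1 X3.25 Y3.25 E0.7023
G1 X0.00 Y4.60 E0.8428
G1 X-3.25 Y3.25 E0.9832
G1 X-4.60 Y0.00 E1.1237

At z = 0.96 mm: the sphere: section is a regular 8-gon, circumradius = √(r²−h²) = √(11.5²−10.54²) = 4.600; the cone at (9.5, 1) is absent (z outside [11, 24.5]); the cylinder at (-3.5, -1) is absent (z outside [3.5, 23.5]); Taking the first minus the rest: none of the subtracted shapes is present at this height, so the r=11.5 sphere is unchanged — 1 connected region. The outline is a single polygon with 8 vertices. Extrusion per mm of travel: 0.4 × 0.24 / (π × 0.875²) = 0.039912. Accumulating E over each segment gives final E = 1.1237.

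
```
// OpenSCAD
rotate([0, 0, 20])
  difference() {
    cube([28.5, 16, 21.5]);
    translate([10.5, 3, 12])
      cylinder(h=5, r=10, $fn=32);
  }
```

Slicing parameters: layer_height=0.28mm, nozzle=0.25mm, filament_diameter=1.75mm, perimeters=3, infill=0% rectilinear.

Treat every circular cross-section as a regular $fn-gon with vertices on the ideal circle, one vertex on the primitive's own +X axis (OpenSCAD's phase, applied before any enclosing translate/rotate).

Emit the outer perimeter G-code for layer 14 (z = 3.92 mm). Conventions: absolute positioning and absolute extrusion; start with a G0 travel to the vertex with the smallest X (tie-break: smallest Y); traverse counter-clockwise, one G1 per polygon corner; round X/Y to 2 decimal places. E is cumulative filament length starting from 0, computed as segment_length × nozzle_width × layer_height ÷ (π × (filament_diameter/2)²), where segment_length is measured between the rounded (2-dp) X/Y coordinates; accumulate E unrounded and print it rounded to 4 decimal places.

At z = 3.92 mm: the cube is present — its section is the full 28.5×16 rectangle; the cylinder at (10.5, 3) does not reach this height (z outside [12, 17]); Taking the first minus the rest: none of the subtracted shapes is present at this height, so the 28.5×16 cube is unchanged — 1 connected region; (whole slice rotated 20° about Z — lengths, areas and connectivity unchanged). The outline is a single polygon with 4 vertices. Extrusion per mm of travel: 0.25 × 0.28 / (π × 0.875²) = 0.029103. Accumulating E over each segment gives final E = 2.5900.

G0 X-5.47 Y15.04 Z3.92
G1 X0.00 Y0.00 E0.4658
G1 X26.78 Y9.75 E1.2952
G1 X21.31 Y24.78 E1.7606
G1 X-5.47 Y15.04 E2.5900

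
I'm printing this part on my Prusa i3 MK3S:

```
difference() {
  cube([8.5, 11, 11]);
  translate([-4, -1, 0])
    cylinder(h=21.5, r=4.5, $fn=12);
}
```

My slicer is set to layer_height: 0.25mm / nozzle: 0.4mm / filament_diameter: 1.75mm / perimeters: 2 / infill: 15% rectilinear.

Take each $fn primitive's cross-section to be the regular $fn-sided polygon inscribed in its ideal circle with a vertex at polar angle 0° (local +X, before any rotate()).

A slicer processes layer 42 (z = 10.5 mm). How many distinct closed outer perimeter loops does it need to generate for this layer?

At z = 10.5 mm: the cube (footprint 8.5×11) is included at this height; the r=4.5 cylinder at (-4, -1) gives a regular 12-gon of circumradius 4.5 (constant along its height); Taking the first minus the rest: starting from the 8.5×11 cube, the r=4.5 cylinder at (-4, -1) partially overlaps it — only the 0.10 mm² overlap (of its 60.75 mm²) is removed, clipping the outline — 1 connected region. The result has 1 disconnected region.

1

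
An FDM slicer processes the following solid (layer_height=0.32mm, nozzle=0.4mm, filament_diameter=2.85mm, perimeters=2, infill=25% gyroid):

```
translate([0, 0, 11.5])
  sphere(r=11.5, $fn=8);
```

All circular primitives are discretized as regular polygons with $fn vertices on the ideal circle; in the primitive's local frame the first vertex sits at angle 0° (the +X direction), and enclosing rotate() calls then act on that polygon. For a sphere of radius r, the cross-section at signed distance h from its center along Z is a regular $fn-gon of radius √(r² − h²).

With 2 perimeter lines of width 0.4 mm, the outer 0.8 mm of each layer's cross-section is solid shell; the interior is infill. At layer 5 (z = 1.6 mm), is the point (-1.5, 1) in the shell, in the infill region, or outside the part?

At z = 1.6 mm: the r=11.5 sphere contributes a regular 8-gon of circumradius √(11.5²−9.9²) = 5.851. Overall, the cross-section is a single solid region. The nearest boundary edge runs (-4.14, 4.14)→(-5.85, 0.00); distance from the point to it = 3.64 mm. The point is inside the cross-section and 3.64 mm from the nearest boundary — more than the 0.8 mm shell width (2 × 0.4), so it's in the infill interior.

infill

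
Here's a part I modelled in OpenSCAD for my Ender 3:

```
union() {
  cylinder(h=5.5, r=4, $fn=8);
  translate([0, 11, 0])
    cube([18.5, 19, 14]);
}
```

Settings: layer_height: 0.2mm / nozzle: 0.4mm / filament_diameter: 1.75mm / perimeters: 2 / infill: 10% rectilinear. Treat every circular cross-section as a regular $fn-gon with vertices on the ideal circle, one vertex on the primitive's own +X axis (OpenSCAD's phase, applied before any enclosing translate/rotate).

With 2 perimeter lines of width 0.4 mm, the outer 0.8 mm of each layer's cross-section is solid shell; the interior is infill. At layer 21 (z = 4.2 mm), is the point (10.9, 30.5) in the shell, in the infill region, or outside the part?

outside

At z = 4.2 mm: the r=4 cylinder gives a regular 8-gon of circumradius 4 (constant along its height); the 18.5×19 cube at (0, 11) contributes its full rectangle; Merging all regions: the 2 present regions are separate (no shared area or edge), so areas and boundary lengths simply add and each stays a separate island — 2 connected regions. Overall, the cross-section has 2 separate islands. The nearest boundary edge runs (0.00, 30.00)→(18.50, 30.00); distance from the point to it = 0.50 mm. The point is not inside any of the regions above, so it lies outside the cross-section (0.50 mm from the nearest boundary).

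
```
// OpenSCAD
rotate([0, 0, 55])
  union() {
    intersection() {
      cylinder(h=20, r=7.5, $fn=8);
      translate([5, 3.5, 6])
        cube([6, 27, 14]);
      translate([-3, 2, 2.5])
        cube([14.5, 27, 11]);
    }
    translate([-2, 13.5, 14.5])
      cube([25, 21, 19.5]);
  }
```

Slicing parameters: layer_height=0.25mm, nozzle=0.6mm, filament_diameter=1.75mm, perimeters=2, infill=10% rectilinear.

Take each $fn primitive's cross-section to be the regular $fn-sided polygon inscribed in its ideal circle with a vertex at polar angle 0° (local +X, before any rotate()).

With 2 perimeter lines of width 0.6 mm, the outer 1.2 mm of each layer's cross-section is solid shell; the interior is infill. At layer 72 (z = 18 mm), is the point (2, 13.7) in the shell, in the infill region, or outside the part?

outside

At z = 18 mm: the cylinder: section is a regular 8-gon, circumradius r=7.5; the cube at (5, 3.5) is present — its section is the full 6×27 rectangle; the cube at (-3, 2) is absent (z outside [2.5, 13.5]); Keeping only the common overlap: at least one operand is absent at this height, so nothing remains; the cube at (-2, 13.5) is present — its section is the full 25×21 rectangle; Merging all regions: only the 25×21 cube at (-2, 13.5) is present, so the union is just that shape — 1 connected region; (rotated 55° about Z; rotation is an isometry so areas/perimeters/island counts are preserved). Overall, the cross-section is a single solid region. Undo the 55° rotation: the query point maps to (12.370, 6.220) in the un-rotated model frame. The nearest boundary edge runs (-2.00, 13.50)→(23.00, 13.50); distance from the point to it = 7.28 mm. The point is not inside any of the regions above, so it lies outside the cross-section (7.28 mm from the nearest boundary).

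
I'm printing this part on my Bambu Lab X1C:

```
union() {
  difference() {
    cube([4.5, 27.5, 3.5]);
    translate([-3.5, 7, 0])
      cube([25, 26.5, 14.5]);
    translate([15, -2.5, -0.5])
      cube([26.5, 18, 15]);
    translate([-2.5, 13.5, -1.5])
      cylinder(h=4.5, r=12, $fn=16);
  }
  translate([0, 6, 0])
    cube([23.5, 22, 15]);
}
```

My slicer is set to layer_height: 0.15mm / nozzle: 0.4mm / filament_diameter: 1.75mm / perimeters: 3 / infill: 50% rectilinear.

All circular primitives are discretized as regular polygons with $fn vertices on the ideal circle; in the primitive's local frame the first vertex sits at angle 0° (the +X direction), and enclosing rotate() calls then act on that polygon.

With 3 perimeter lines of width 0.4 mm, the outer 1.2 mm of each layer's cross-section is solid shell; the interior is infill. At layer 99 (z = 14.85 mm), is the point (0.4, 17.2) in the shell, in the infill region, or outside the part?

shell

At z = 14.85 mm: the cube is not intersected at this z (z outside [0, 3.5]); the cube at (-3.5, 7) is absent (z outside [0, 14.5]); the cube at (15, -2.5) is not intersected at this z (z outside [-0.5, 14.5]); the cylinder at (-2.5, 13.5) does not reach this height (z outside [-1.5, 3]); Subtracting the remaining from the first: the first operand is absent here, so nothing remains; the cube at (0, 6) (footprint 23.5×22) is included at this height; Merging all regions: only the 23.5×22 cube at (0, 6) is present, so the union is just that shape — 1 connected region. Overall, the cross-section is a single solid region. The nearest boundary edge runs (0.00, 28.00)→(0.00, 6.00); distance from the point to it = 0.40 mm. The point is inside the cross-section, 0.40 mm from the nearest boundary — within the 1.2 mm shell band (3 × 0.4).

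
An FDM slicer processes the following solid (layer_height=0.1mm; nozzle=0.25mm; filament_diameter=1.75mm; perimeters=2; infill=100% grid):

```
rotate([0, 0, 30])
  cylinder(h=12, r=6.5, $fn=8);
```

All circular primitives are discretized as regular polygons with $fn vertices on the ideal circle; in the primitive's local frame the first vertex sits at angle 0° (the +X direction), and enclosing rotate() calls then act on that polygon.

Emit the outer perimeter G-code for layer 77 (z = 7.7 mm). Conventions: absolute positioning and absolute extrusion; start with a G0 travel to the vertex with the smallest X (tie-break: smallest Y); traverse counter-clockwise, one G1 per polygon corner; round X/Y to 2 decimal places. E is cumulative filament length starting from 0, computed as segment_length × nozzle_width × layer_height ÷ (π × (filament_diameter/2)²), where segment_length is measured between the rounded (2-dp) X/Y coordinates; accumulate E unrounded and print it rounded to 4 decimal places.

G0 X-6.28 Y1.68 Z7.70
G1 X-5.63 Y-3.25 E0.0517
G1 X-1.68 Y-6.28 E0.1034
G1 X3.25 Y-5.63 E0.1551
G1 X6.28 Y-1.68 E0.2069
G1 X5.63 Y3.25 E0.2585
G1 X1.68 Y6.28 E0.3103
G1 X-3.25 Y5.63 E0.3620
G1 X-6.28 Y1.68 E0.4137

At z = 7.7 mm: the r=6.5 cylinder gives a regular 8-gon of circumradius 6.5 (constant along its height); (rotated 30° about Z; rotation is an isometry so areas/perimeters/island counts are preserved). The outline is a single polygon with 8 vertices. Extrusion per mm of travel: 0.25 × 0.1 / (π × 0.875²) = 0.010394. Accumulating E over each segment gives final E = 0.4137.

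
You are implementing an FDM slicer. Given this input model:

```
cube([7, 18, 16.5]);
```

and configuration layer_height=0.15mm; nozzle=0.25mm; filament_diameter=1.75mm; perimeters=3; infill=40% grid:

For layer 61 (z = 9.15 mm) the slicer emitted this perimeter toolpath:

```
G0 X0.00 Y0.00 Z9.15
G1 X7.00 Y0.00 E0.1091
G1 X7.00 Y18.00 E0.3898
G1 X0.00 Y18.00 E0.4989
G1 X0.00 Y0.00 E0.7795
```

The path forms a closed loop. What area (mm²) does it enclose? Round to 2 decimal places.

Apply the shoelace formula to the sequence of (X, Y) vertices; enclosed area = 126.00 mm².

126.00 mm²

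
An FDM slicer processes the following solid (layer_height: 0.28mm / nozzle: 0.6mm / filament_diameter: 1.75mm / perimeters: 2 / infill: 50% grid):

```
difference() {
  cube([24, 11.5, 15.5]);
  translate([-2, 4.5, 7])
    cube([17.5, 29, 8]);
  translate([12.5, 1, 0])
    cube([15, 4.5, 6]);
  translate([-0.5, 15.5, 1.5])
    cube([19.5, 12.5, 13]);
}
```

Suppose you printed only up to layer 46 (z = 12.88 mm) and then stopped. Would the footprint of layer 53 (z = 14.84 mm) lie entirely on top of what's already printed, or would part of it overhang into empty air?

entirely on top

Compare the two slices. At z = 12.88: the cube (footprint 24×11.5) is included at this height (area 276.00 mm²); the cube at (-2, 4.5) (footprint 17.5×29) is included at this height (area 507.50 mm²); the cube at (12.5, 1) is not intersected at this z (z outside [0, 6]); the cube at (-0.5, 15.5) is present — its section is the full 19.5×12.5 rectangle (area 243.75 mm²); Subtracting the remaining from the first: starting from the 24×11.5 cube (276.00 mm²), the 17.5×29 cube at (-2, 4.5) partially overlaps it — only the 108.50 mm² overlap (of its 507.50 mm²) is removed, clipping the outline; the 19.5×12.5 cube at (-0.5, 15.5) misses the remaining region (no effect) — area = 167.50 mm². At z = 14.84: the cube is present — its section is the full 24×11.5 rectangle (area 276.00 mm²); the cube at (-2, 4.5) is present — its section is the full 17.5×29 rectangle (area 507.50 mm²); the cube at (12.5, 1) does not reach this height (z outside [0, 6]); the cube at (-0.5, 15.5) does not reach this height (z outside [1.5, 14.5]); After the difference (first − rest): starting from the 24×11.5 cube (276.00 mm²), the 17.5×29 cube at (-2, 4.5) partially overlaps it — only the 108.50 mm² overlap (of its 507.50 mm²) is removed, clipping the outline — area = 167.50 mm². Checking containment: the cross-section at z = 14.84 is a subset of the cross-section at z = 12.88.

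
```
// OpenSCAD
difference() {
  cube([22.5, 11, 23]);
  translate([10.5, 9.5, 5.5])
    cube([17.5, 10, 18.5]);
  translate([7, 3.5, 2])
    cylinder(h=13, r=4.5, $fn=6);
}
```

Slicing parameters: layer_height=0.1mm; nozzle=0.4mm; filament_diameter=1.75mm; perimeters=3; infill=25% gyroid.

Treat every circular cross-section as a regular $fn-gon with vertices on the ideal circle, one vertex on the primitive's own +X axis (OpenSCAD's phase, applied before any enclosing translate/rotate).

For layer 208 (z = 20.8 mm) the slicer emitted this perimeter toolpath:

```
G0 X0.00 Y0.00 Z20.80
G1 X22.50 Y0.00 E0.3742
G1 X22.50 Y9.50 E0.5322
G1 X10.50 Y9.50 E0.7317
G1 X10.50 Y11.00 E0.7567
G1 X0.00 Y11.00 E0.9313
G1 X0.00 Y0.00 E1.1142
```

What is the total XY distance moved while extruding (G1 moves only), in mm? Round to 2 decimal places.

Sum the Euclidean lengths of each G1 segment: total = 67.00 mm.

67.00 mm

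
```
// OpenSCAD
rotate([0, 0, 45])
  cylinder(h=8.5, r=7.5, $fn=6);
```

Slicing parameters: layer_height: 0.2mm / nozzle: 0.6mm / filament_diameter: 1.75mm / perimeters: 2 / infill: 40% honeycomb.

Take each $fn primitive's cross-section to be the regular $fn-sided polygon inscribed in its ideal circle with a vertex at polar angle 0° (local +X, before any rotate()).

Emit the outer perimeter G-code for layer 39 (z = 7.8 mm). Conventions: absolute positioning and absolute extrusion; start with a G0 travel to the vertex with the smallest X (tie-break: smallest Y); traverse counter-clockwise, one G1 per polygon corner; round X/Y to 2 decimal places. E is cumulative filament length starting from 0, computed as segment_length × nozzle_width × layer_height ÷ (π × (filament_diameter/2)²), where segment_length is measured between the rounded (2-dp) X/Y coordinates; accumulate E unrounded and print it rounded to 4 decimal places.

At z = 7.8 mm: the cylinder: section is a regular 6-gon, circumradius r=7.5; (rotated 45° about Z; rotation is an isometry so areas/perimeters/island counts are preserved). The outline is a single polygon with 6 vertices. Extrusion per mm of travel: 0.6 × 0.2 / (π × 0.875²) = 0.049890. Accumulating E over each segment gives final E = 2.2437.

G0 X-7.24 Y1.94 Z7.80
G1 X-5.30 Y-5.30 E0.3739
G1 X1.94 Y-7.24 E0.7479
G1 X7.24 Y-1.94 E1.1218
G1 X5.30 Y5.30 E1.4958
G1 X-1.94 Y7.24 E1.8697
G1 X-7.24 Y1.94 E2.2437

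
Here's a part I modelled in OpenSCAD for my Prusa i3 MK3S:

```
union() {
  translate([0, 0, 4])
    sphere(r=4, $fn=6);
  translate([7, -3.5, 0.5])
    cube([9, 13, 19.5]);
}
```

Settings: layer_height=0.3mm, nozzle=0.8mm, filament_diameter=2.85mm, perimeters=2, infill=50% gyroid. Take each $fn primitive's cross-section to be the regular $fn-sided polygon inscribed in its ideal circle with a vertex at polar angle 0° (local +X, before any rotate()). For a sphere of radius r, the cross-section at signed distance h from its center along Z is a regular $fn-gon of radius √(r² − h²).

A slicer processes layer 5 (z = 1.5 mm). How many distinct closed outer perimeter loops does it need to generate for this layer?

At z = 1.5 mm: the sphere: section is a regular 6-gon, circumradius = √(r²−h²) = √(4²−2.5²) = 3.122; the 9×13 cube at (7, -3.5) contributes its full rectangle; Merging all regions: the 2 present regions are separate (no shared area or edge), so areas and boundary lengths simply add and each stays a separate island — 2 connected regions. The result has 2 disconnected regions.

2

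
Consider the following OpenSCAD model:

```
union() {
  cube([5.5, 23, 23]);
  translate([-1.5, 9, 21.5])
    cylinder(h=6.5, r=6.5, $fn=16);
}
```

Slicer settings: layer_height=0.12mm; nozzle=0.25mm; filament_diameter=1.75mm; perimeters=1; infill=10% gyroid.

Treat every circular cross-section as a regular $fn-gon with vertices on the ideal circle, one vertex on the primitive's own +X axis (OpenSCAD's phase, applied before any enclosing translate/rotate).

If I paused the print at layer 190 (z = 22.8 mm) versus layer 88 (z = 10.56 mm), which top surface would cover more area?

layer 190 (z = 22.8 mm)

Layer 190 (z = 22.8): the cube is present — its section is the full 5.5×23 rectangle (area 126.50 mm²); the cylinder at (-1.5, 9): section is a regular 16-gon, circumradius r=6.5 (area = (16/2)·6.500²·sin(360°/16) = 129.35 mm²); Merging all regions: the regions partially overlap — summed areas 255.85 mm² minus the doubly-counted overlap 45.62 mm² gives 210.23 mm² — area = 210.23 mm². So its area = 210.23 mm². Layer 88 (z = 10.56): the 5.5×23 cube contributes its full rectangle (area 126.50 mm²); the cylinder at (-1.5, 9) is absent (z outside [21.5, 28]); Combining (union): only the 5.5×23 cube is present, so the union is just that shape — area = 126.50 mm². So its area = 126.50 mm². Layer 190 is larger (210.23 vs 126.50 mm²).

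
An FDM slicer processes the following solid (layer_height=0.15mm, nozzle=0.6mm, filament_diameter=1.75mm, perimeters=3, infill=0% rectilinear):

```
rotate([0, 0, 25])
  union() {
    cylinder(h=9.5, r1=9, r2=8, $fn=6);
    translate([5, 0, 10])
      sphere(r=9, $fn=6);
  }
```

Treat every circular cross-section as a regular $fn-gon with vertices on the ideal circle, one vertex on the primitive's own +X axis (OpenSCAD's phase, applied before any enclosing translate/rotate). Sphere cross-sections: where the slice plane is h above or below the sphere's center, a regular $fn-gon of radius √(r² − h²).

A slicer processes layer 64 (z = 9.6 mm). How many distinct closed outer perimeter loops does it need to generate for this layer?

1

At z = 9.6 mm: the cone does not reach this height (z outside [0, 9.5]); the sphere at (5, 0): section is a regular 6-gon, circumradius = √(r²−h²) = √(9²−0.4²) = 8.991; Merging all regions: only the r=9 sphere at (5, 0) is present, so the union is just that shape — 1 connected region; (whole slice rotated 25° about Z — lengths, areas and connectivity unchanged). The result has 1 disconnected region.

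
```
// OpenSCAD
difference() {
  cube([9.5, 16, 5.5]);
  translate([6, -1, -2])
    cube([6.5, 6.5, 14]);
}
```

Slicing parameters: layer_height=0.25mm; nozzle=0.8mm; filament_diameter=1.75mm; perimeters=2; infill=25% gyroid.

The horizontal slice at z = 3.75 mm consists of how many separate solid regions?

At z = 3.75 mm: the cube is present — its section is the full 9.5×16 rectangle; the cube at (6, -1) is present — its section is the full 6.5×6.5 rectangle; Taking the first minus the rest: starting from the 9.5×16 cube, the 6.5×6.5 cube at (6, -1) partially overlaps it — only the 19.25 mm² overlap (of its 42.25 mm²) is removed, clipping the outline — 1 connected region. The result has 1 disconnected region.

1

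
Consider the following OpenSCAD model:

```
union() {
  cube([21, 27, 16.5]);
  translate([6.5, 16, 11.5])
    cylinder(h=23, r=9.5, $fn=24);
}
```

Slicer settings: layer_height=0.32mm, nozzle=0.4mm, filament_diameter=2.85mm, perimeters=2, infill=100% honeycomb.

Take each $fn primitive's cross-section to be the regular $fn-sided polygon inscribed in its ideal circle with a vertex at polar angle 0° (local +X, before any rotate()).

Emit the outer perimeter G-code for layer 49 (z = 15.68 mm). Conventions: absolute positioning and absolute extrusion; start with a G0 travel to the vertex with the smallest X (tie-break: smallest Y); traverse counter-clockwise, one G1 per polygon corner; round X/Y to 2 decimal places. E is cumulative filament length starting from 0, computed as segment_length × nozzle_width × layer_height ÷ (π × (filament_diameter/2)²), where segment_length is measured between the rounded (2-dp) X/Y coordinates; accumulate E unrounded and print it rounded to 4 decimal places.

G0 X-3.00 Y16.00 Z15.68
G1 X-2.68 Y13.54 E0.0498
G1 X-1.73 Y11.25 E0.0995
G1 X-0.22 Y9.28 E0.1493
G1 X0.00 Y9.12 E0.1548
G1 X0.00 Y0.00 E0.3378
G1 X21.00 Y0.00 E0.7591
G1 X21.00 Y27.00 E1.3009
G1 X0.00 Y27.00 E1.7222
G1 X0.00 Y22.88 E1.8049
G1 X-0.22 Y22.72 E1.8104
G1 X-1.73 Y20.75 E1.8602
G1 X-2.68 Y18.46 E1.9099
G1 X-3.00 Y16.00 E1.9597

At z = 15.68 mm: the 21×27 cube contributes its full rectangle; the r=9.5 cylinder at (6.5, 16) contributes a regular 24-gon of circumradius 9.5; Combining (union): the regions partially overlap (shared area 252.39 mm²), so overlapping operands fuse into one piece — 1 connected region. The outline is a single polygon with 13 vertices. Extrusion per mm of travel: 0.4 × 0.32 / (π × 1.425²) = 0.020065. Accumulating E over each segment gives final E = 1.9597.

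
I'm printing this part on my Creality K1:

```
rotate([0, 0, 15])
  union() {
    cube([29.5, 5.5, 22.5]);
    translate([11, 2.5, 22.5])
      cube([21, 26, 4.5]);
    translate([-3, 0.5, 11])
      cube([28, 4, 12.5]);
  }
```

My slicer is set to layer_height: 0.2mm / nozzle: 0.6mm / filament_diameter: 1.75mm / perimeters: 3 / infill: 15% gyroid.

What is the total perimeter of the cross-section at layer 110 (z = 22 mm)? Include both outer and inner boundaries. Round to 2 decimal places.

At z = 22 mm: the 29.5×5.5 cube contributes its full rectangle (perimeter 70.00 mm); the cube at (11, 2.5) does not reach this height (z outside [22.5, 27]); the 28×4 cube at (-3, 0.5) contributes its full rectangle (perimeter 64.00 mm); Merging all regions: the regions partially overlap (shared area 100.00 mm²), so the edge portions inside another operand are dropped and the merged outline is re-measured after clipping — boundary = 76.00 mm; (whole slice rotated 15° about Z — lengths, areas and connectivity unchanged). Overall, the cross-section is a single solid region. Total boundary length (outer) = 76.00 mm.

76.00 mm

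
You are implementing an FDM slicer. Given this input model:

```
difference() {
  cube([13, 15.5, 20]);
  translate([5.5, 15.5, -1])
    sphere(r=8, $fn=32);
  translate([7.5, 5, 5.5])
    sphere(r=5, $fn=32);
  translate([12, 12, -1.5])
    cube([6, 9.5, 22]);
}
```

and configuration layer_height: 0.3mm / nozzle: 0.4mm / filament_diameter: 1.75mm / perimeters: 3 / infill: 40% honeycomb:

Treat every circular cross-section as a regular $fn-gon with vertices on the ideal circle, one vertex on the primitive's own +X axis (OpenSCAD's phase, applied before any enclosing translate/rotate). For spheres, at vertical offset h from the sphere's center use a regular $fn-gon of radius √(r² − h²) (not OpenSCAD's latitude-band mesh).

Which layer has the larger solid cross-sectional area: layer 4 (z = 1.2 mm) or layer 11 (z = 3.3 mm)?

layer 4 (z = 1.2 mm)

Layer 4 (z = 1.2): the cube (footprint 13×15.5) is included at this height (area 201.50 mm²); the sphere at (5.5, 15.5): section is a regular 32-gon, circumradius = √(r²−h²) = √(8²−2.2²) = 7.692 (area = (32/2)·7.692²·sin(360°/32) = 184.66 mm²); the r=5 sphere at (7.5, 5) contributes a regular 32-gon of circumradius √(5²−4.3²) = 2.551 (area = (32/2)·2.551²·sin(360°/32) = 20.32 mm²); the 6×9.5 cube at (12, 12) contributes its full rectangle (area 57.00 mm²); Taking the first minus the rest: starting from the 13×15.5 cube (201.50 mm²), the r=8 sphere at (5.5, 15.5) partially overlaps it — only the 84.19 mm² overlap (of its 184.66 mm²) is removed, clipping the outline; the r=5 sphere at (7.5, 5) lies wholly inside it (removes its full 20.32 mm² and its 16.01 mm outline becomes a hole wall); the 6×9.5 cube at (12, 12) partially overlaps it — only the 0.56 mm² overlap (of its 57.00 mm²) is removed, clipping the outline — area = 96.43 mm². So its area = 96.43 mm². Layer 11 (z = 3.3): the 13×15.5 cube contributes its full rectangle (area 201.50 mm²); the sphere at (5.5, 15.5): section is a regular 32-gon, circumradius = √(r²−h²) = √(8²−4.3²) = 6.746 (area = (32/2)·6.746²·sin(360°/32) = 142.06 mm²); the r=5 sphere at (7.5, 5) contributes a regular 32-gon of circumradius √(5²−2.2²) = 4.490 (area = (32/2)·4.490²·sin(360°/32) = 62.93 mm²); the cube at (12, 12) (footprint 6×9.5) is included at this height (area 57.00 mm²); Taking the first minus the rest: starting from the 13×15.5 cube (201.50 mm²), the r=8 sphere at (5.5, 15.5) partially overlaps it — only the 67.81 mm² overlap (of its 142.06 mm²) is removed, clipping the outline; the r=5 sphere at (7.5, 5) partially overlaps it — only the 61.80 mm² overlap (of its 62.93 mm²) is removed, clipping the outline; the 6×9.5 cube at (12, 12) partially overlaps it — only the 3.24 mm² overlap (of its 57.00 mm²) is removed, clipping the outline — area = 68.65 mm². So its area = 68.65 mm². Layer 4 is larger (96.43 vs 68.65 mm²).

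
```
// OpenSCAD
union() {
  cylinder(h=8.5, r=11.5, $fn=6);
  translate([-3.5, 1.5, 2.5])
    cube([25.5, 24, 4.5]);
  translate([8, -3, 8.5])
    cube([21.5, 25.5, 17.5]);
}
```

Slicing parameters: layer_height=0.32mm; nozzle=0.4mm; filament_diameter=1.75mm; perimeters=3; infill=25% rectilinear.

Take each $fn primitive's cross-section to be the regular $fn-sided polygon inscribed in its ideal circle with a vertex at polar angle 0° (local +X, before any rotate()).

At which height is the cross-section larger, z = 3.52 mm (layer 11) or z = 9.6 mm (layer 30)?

layer 11 (z = 3.52 mm)

Layer 11 (z = 3.52): the r=11.5 cylinder contributes a regular 6-gon of circumradius 11.5 (area = (6/2)·11.500²·sin(360°/6) = 343.60 mm²); the cube at (-3.5, 1.5) (footprint 25.5×24) is included at this height (area 612.00 mm²); the cube at (8, -3) is absent (z outside [8.5, 26]); Taking the union: the regions partially overlap — summed areas 955.60 mm² minus the doubly-counted overlap 98.91 mm² gives 856.69 mm² — area = 856.69 mm². So its area = 856.69 mm². Layer 30 (z = 9.6): the cylinder is not intersected at this z (z outside [0, 8.5]); the cube at (-3.5, 1.5) is absent (z outside [2.5, 7]); the 21.5×25.5 cube at (8, -3) contributes its full rectangle (area 548.25 mm²); Combining (union): only the 21.5×25.5 cube at (8, -3) is present, so the union is just that shape — area = 548.25 mm². So its area = 548.25 mm². Layer 11 is larger (856.69 vs 548.25 mm²).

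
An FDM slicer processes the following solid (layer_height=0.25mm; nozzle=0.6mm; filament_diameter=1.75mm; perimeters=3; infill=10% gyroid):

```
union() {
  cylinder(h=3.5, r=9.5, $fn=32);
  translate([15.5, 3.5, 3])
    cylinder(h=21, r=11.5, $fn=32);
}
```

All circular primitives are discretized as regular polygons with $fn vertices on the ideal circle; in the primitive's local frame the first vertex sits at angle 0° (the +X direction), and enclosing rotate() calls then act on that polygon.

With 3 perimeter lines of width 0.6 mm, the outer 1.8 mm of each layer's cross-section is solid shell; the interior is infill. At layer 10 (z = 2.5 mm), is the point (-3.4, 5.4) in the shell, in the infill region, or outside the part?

infill

At z = 2.5 mm: the r=9.5 cylinder contributes a regular 32-gon of circumradius 9.5; the cylinder at (15.5, 3.5) is absent (z outside [3, 24]); Taking the union: only the r=9.5 cylinder is present, so the union is just that shape — 1 connected region. Overall, the cross-section is a single solid region. The nearest boundary edge runs (-3.64, 8.78)→(-5.28, 7.90); distance from the point to it = 3.09 mm. The point is inside the cross-section and 3.09 mm from the nearest boundary — more than the 1.8 mm shell width (3 × 0.6), so it's in the infill interior.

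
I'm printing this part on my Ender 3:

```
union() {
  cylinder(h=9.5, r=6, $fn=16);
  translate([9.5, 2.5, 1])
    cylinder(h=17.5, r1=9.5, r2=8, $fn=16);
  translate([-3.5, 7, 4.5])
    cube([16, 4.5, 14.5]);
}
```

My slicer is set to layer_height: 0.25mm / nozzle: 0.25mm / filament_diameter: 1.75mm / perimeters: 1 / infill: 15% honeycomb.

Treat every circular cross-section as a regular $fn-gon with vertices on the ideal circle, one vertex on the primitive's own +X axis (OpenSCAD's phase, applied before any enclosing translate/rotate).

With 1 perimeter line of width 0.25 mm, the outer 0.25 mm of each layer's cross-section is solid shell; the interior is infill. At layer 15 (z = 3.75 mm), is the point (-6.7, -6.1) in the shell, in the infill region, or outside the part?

outside

At z = 3.75 mm: the r=6 cylinder contributes a regular 16-gon of circumradius 6; the cone at (9.5, 2.5) contributes a regular 16-gon of circumradius 9.264 (interpolated between r1=9.5 and r2=8 at t=0.157); the cube at (-3.5, 7) is not intersected at this z (z outside [4.5, 19]); Taking the union: the regions partially overlap (shared area 40.01 mm²), so overlapping operands fuse into one piece — 1 connected region. Overall, the cross-section is a single solid region. The nearest boundary edge runs (-2.30, -5.54)→(-4.24, -4.24); distance from the point to it = 3.08 mm. The point is not inside any of the regions above, so it lies outside the cross-section (3.08 mm from the nearest boundary).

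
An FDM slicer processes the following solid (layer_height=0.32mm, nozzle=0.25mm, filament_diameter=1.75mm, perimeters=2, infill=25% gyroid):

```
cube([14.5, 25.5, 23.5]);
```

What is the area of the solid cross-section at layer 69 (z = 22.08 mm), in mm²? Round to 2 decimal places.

369.75 mm²

At z = 22.08 mm: the cube (footprint 14.5×25.5) is included at this height (area 369.75 mm²). Overall, the cross-section is a single solid region. Net area = 369.75 mm².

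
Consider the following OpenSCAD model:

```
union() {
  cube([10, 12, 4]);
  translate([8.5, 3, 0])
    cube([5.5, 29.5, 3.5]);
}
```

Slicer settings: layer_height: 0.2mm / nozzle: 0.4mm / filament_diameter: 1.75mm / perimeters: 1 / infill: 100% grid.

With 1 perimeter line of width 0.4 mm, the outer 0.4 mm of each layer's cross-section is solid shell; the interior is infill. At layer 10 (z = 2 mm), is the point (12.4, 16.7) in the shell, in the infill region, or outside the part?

infill

At z = 2 mm: the cube is present — its section is the full 10×12 rectangle; the 5.5×29.5 cube at (8.5, 3) contributes its full rectangle; Combining (union): the regions partially overlap (shared area 13.50 mm²), so overlapping operands fuse into one piece — 1 connected region. Overall, the cross-section is a single solid region. The nearest boundary edge runs (14.00, 32.50)→(14.00, 3.00); distance from the point to it = 1.60 mm. The point is inside the cross-section and 1.60 mm from the nearest boundary — more than the 0.4 mm shell width (1 × 0.4), so it's in the infill interior.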